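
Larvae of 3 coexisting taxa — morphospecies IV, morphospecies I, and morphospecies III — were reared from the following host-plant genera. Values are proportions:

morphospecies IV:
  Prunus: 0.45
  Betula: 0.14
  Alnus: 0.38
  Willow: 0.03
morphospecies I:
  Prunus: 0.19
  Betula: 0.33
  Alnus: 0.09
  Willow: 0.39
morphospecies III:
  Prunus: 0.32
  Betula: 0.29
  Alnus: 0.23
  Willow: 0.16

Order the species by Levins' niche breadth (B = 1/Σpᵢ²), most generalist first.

Σp_IVᵢ² = 0.45² + 0.14² + 0.38² + 0.03² = 0.2025 + 0.0196 + 0.1444 + 0.0009 = 0.3674
B_IV = 1 / 0.3674 = 2.7218
Σp_Iᵢ² = 0.19² + 0.33² + 0.09² + 0.39² = 0.0361 + 0.1089 + 0.0081 + 0.1521 = 0.3052
B_I = 1 / 0.3052 = 3.2765
Σp_IIIᵢ² = 0.32² + 0.29² + 0.23² + 0.16² = 0.1024 + 0.0841 + 0.0529 + 0.0256 = 0.2650
B_III = 1 / 0.2650 = 3.7736
Ranking by B (broadest → narrowest): morphospecies III (3.77) > morphospecies I (3.28) > morphospecies IV (2.72)

morphospecies III > morphospecies I > morphospecies IV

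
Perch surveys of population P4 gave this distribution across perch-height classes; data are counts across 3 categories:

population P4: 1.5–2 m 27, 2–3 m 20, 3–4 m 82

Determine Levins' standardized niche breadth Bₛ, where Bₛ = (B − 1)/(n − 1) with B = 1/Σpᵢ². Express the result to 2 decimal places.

Proportions for population P4 (n=129): 27/129=0.2093, 20/129=0.1550, 82/129=0.6357
Σpᵢ² = 0.2093² + 0.1550² + 0.6357² = 0.043806 + 0.024025 + 0.404114 = 0.471945
B = 1 / 0.471945 = 2.1189
Bₛ = (B − 1)/(n − 1) = (2.1189 − 1)/(3 − 1) = 1.1189/2 = 0.5595

0.56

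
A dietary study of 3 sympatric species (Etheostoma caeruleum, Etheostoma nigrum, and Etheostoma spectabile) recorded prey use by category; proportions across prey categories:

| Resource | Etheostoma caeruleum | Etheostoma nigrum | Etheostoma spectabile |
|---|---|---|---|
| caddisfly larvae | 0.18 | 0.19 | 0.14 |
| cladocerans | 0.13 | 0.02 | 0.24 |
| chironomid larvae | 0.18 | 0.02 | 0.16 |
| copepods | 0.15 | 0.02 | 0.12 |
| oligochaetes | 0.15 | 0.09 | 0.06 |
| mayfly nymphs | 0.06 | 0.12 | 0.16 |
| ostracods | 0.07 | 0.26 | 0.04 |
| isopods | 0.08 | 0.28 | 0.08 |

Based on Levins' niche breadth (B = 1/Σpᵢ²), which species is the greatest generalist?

Σp_caerᵢ² = 0.18² + 0.13² + 0.18² + 0.15² + 0.15² + 0.06² + 0.07² + 0.08² = 0.0324 + 0.0169 + 0.0324 + 0.0225 + 0.0225 + 0.0036 + 0.0049 + 0.0064 = 0.1416
B_caer = 1 / 0.1416 = 7.0621
Σp_nigrᵢ² = 0.19² + 0.02² + 0.02² + 0.02² + 0.09² + 0.12² + 0.26² + 0.28² = 0.0361 + 0.0004 + 0.0004 + 0.0004 + 0.0081 + 0.0144 + 0.0676 + 0.0784 = 0.2058
B_nigr = 1 / 0.2058 = 4.8591
Σp_specᵢ² = 0.14² + 0.24² + 0.16² + 0.12² + 0.06² + 0.16² + 0.04² + 0.08² = 0.0196 + 0.0576 + 0.0256 + 0.0144 + 0.0036 + 0.0256 + 0.0016 + 0.0064 = 0.1544
B_spec = 1 / 0.1544 = 6.4767
Highest B → broadest niche (most generalist): Etheostoma caeruleum (B = 7.06).

Etheostoma caeruleum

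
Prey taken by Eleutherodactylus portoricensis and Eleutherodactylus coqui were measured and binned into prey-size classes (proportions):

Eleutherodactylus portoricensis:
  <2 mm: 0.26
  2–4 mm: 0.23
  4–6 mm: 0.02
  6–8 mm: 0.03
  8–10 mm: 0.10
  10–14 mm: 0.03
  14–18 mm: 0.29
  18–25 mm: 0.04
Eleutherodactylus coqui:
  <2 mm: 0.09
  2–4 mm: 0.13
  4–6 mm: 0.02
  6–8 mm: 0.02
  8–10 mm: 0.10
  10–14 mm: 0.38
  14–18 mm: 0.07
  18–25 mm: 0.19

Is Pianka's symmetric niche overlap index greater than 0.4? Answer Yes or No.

Yes

Σ p₁ᵢp₂ᵢ = 0.0234 + 0.0299 + 0.0004 + 0.0006 + 0.0100 + 0.0114 + 0.0203 + 0.0076 = 0.1036
Σp_1ᵢ² = 0.26² + 0.23² + 0.02² + 0.03² + 0.10² + 0.03² + 0.29² + 0.04² = 0.0676 + 0.0529 + 0.0004 + 0.0009 + 0.0100 + 0.0009 + 0.0841 + 0.0016 = 0.2184
Σp_2ᵢ² = 0.09² + 0.13² + 0.02² + 0.02² + 0.10² + 0.38² + 0.07² + 0.19² = 0.0081 + 0.0169 + 0.0004 + 0.0004 + 0.0100 + 0.1444 + 0.0049 + 0.0361 = 0.2212
O = 0.1036 / √(0.2184 × 0.2212) = 0.1036 / 0.21980 = 0.4713
O = 0.4713 > 0.4 → Yes.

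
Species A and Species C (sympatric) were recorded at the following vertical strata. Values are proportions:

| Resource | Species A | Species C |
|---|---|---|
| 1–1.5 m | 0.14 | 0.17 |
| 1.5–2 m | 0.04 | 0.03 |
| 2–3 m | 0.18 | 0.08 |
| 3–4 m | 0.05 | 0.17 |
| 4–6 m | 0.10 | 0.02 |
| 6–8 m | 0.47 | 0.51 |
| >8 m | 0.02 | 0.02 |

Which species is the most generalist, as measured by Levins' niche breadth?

Species A

Σp_Aᵢ² = 0.14² + 0.04² + 0.18² + 0.05² + 0.10² + 0.47² + 0.02² = 0.0196 + 0.0016 + 0.0324 + 0.0025 + 0.0100 + 0.2209 + 0.0004 = 0.2874
B_A = 1 / 0.2874 = 3.4795
Σp_Cᵢ² = 0.17² + 0.03² + 0.08² + 0.17² + 0.02² + 0.51² + 0.02² = 0.0289 + 0.0009 + 0.0064 + 0.0289 + 0.0004 + 0.2601 + 0.0004 = 0.3260
B_C = 1 / 0.3260 = 3.0675
Highest B → broadest niche (most generalist): Species A (B = 3.48).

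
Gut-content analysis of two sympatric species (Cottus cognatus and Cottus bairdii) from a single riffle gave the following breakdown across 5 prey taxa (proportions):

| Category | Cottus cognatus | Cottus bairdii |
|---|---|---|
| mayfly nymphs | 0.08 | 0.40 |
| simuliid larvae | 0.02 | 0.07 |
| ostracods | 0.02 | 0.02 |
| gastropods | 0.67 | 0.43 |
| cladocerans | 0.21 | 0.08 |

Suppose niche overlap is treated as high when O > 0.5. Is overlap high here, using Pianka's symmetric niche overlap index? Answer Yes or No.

Σ p₁ᵢp₂ᵢ = 0.0320 + 0.0014 + 0.0004 + 0.2881 + 0.0168 = 0.3387
Σp_1ᵢ² = 0.08² + 0.02² + 0.02² + 0.67² + 0.21² = 0.0064 + 0.0004 + 0.0004 + 0.4489 + 0.0441 = 0.5002
Σp_2ᵢ² = 0.40² + 0.07² + 0.02² + 0.43² + 0.08² = 0.1600 + 0.0049 + 0.0004 + 0.1849 + 0.0064 = 0.3566
O = 0.3387 / √(0.5002 × 0.3566) = 0.3387 / 0.42234 = 0.8020
O = 0.8020 > 0.5 → Yes.

Yes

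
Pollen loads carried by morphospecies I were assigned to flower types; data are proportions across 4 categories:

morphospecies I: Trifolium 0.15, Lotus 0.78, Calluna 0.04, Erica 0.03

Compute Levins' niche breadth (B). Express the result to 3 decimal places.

1.579

Σpᵢ² = 0.15² + 0.78² + 0.04² + 0.03² = 0.0225 + 0.6084 + 0.0016 + 0.0009 = 0.6334
B = 1 / 0.6334 = 1.57878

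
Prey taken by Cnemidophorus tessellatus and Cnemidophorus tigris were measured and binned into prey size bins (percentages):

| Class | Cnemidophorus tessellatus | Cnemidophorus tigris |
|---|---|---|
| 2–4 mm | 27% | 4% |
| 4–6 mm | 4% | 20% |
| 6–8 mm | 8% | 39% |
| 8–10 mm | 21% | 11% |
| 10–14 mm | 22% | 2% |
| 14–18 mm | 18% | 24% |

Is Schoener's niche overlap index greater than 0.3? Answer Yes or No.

Yes

Convert percentages to proportions (divide by 100).
Σ|p₁ᵢ − p₂ᵢ| = 0.23 + 0.16 + 0.31 + 0.10 + 0.20 + 0.06 = 1.06
D = 1 − ½ × 1.06 = 1 − 0.530 = 0.4700
D = 0.4700 > 0.3 → Yes.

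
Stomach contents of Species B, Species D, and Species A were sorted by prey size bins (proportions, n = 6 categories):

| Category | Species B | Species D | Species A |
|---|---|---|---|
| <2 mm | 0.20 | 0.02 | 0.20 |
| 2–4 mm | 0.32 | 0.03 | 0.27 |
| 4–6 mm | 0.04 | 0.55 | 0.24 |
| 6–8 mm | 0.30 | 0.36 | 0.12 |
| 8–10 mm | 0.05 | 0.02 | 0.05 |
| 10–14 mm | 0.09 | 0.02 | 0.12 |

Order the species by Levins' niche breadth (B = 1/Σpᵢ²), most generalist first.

Species A > Species B > Species D

Σp_Bᵢ² = 0.20² + 0.32² + 0.04² + 0.30² + 0.05² + 0.09² = 0.0400 + 0.1024 + 0.0016 + 0.0900 + 0.0025 + 0.0081 = 0.2446
B_B = 1 / 0.2446 = 4.0883
Σp_Dᵢ² = 0.02² + 0.03² + 0.55² + 0.36² + 0.02² + 0.02² = 0.0004 + 0.0009 + 0.3025 + 0.1296 + 0.0004 + 0.0004 = 0.4342
B_D = 1 / 0.4342 = 2.3031
Σp_Aᵢ² = 0.20² + 0.27² + 0.24² + 0.12² + 0.05² + 0.12² = 0.0400 + 0.0729 + 0.0576 + 0.0144 + 0.0025 + 0.0144 = 0.2018
B_A = 1 / 0.2018 = 4.9554
Ranking by B (broadest → narrowest): Species A (4.96) > Species B (4.09) > Species D (2.30)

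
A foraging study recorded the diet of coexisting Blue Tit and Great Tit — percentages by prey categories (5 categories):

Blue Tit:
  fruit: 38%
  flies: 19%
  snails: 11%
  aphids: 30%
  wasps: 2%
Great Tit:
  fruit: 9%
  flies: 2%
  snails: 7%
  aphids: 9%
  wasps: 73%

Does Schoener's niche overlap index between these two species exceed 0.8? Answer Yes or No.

Convert percentages to proportions (divide by 100).
Σ|p₁ᵢ − p₂ᵢ| = 0.29 + 0.17 + 0.04 + 0.21 + 0.71 = 1.42
D = 1 − ½ × 1.42 = 1 − 0.710 = 0.2900
D = 0.2900 < 0.8 → No.

No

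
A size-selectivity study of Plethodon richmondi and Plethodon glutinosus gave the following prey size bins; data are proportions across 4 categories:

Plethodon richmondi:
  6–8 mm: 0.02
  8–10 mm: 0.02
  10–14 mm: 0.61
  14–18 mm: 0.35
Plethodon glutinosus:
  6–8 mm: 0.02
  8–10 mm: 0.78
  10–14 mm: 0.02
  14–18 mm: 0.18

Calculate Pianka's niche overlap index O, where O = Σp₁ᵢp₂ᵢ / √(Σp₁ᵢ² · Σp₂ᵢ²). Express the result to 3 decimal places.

Σ p₁ᵢp₂ᵢ = 0.0004 + 0.0156 + 0.0122 + 0.0630 = 0.0912
Σp_1ᵢ² = 0.02² + 0.02² + 0.61² + 0.35² = 0.0004 + 0.0004 + 0.3721 + 0.1225 = 0.4954
Σp_2ᵢ² = 0.02² + 0.78² + 0.02² + 0.18² = 0.0004 + 0.6084 + 0.0004 + 0.0324 = 0.6416
O = 0.0912 / √(0.4954 × 0.6416) = 0.0912 / 0.563781 = 0.16176

0.162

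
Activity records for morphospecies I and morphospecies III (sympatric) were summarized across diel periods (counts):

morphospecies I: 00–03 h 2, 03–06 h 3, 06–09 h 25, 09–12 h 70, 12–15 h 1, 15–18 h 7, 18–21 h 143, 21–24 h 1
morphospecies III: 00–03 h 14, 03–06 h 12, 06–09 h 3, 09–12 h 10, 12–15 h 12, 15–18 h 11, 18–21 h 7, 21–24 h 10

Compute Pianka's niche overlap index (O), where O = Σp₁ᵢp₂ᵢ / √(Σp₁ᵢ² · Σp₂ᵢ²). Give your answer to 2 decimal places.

Proportions for morphospecies I (n=252): 2/252=0.0079, 3/252=0.0119, 25/252=0.0992, 70/252=0.2778, 1/252=0.0040, 7/252=0.0278, 143/252=0.5675, 1/252=0.0040
Proportions for morphospecies III (n=79): 14/79=0.1772, 12/79=0.1519, 3/79=0.0380, 10/79=0.1266, 12/79=0.1519, 11/79=0.1392, 7/79=0.0886, 10/79=0.1266
Σ p₁ᵢp₂ᵢ = 0.001400 + 0.001808 + 0.003770 + 0.035169 + 0.000608 + 0.003870 + 0.050281 + 0.000506 = 0.097412
Σp_1ᵢ² = 0.0079² + 0.0119² + 0.0992² + 0.2778² + 0.0040² + 0.0278² + 0.5675² + 0.0040² = 0.000062 + 0.000142 + 0.009841 + 0.077173 + 0.000016 + 0.000773 + 0.322056 + 0.000016 = 0.410079
Σp_2ᵢ² = 0.1772² + 0.1519² + 0.0380² + 0.1266² + 0.1519² + 0.1392² + 0.0886² + 0.1266² = 0.031400 + 0.023074 + 0.001444 + 0.016028 + 0.023074 + 0.019377 + 0.007850 + 0.016028 = 0.138275
O = 0.097412 / √(0.410079 × 0.138275) = 0.097412 / 0.2381253 = 0.4091

0.41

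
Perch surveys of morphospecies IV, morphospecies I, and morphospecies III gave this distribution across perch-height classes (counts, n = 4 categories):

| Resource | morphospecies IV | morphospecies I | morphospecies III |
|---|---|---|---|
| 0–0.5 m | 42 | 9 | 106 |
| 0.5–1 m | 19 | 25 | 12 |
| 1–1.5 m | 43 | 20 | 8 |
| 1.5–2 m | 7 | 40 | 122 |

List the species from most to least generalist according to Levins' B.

Proportions for morphospecies IV (n=111): 42/111=0.3784, 19/111=0.1712, 43/111=0.3874, 7/111=0.0631
Proportions for morphospecies I (n=94): 9/94=0.0957, 25/94=0.2660, 20/94=0.2128, 40/94=0.4255
Proportions for morphospecies III (n=248): 106/248=0.4274, 12/248=0.0484, 8/248=0.0323, 122/248=0.4919
Σp_IVᵢ² = 0.3784² + 0.1712² + 0.3874² + 0.0631² = 0.143187 + 0.029309 + 0.150079 + 0.003982 = 0.326557
B_IV = 1 / 0.326557 = 3.0623
Σp_Iᵢ² = 0.0957² + 0.2660² + 0.2128² + 0.4255² = 0.009158 + 0.070756 + 0.045284 + 0.181050 = 0.306248
B_I = 1 / 0.306248 = 3.2653
Σp_IIIᵢ² = 0.4274² + 0.0484² + 0.0323² + 0.4919² = 0.182671 + 0.002343 + 0.001043 + 0.241966 = 0.428023
B_III = 1 / 0.428023 = 2.3363
Ranking by B (broadest → narrowest): morphospecies I (3.27) > morphospecies IV (3.06) > morphospecies III (2.34)

morphospecies I > morphospecies IV > morphospecies III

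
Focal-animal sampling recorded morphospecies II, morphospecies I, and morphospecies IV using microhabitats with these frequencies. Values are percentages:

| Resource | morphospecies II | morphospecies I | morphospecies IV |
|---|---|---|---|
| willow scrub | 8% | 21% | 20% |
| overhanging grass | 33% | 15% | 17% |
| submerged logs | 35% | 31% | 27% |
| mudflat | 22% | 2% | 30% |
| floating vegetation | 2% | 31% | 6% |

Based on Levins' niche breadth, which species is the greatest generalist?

morphospecies IV

Convert percentages to proportions (divide by 100).
Σp_IIᵢ² = 0.08² + 0.33² + 0.35² + 0.22² + 0.02² = 0.0064 + 0.1089 + 0.1225 + 0.0484 + 0.0004 = 0.2866
B_II = 1 / 0.2866 = 3.4892
Σp_Iᵢ² = 0.21² + 0.15² + 0.31² + 0.02² + 0.31² = 0.0441 + 0.0225 + 0.0961 + 0.0004 + 0.0961 = 0.2592
B_I = 1 / 0.2592 = 3.8580
Σp_IVᵢ² = 0.20² + 0.17² + 0.27² + 0.30² + 0.06² = 0.0400 + 0.0289 + 0.0729 + 0.0900 + 0.0036 = 0.2354
B_IV = 1 / 0.2354 = 4.2481
Highest B → broadest niche (most generalist): morphospecies IV (B = 4.25).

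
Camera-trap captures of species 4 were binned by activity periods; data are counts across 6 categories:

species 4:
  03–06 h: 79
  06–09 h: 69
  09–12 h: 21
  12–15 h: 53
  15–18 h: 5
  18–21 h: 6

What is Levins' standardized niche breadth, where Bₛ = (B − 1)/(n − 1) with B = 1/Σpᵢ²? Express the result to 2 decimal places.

0.56

Proportions for species 4 (n=233): 79/233=0.3391, 69/233=0.2961, 21/233=0.0901, 53/233=0.2275, 5/233=0.0215, 6/233=0.0258
Σpᵢ² = 0.3391² + 0.2961² + 0.0901² + 0.2275² + 0.0215² + 0.0258² = 0.114989 + 0.087675 + 0.008118 + 0.051756 + 0.000462 + 0.000666 = 0.263666
B = 1 / 0.263666 = 3.7927
Bₛ = (B − 1)/(n − 1) = (3.7927 − 1)/(6 − 1) = 2.7927/5 = 0.5585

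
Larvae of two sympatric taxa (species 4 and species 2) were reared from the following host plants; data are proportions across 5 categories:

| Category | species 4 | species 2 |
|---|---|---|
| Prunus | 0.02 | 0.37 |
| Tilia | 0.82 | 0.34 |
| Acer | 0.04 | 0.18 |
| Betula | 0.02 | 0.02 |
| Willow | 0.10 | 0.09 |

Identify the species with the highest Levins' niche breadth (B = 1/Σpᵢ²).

species 2

Σp_4ᵢ² = 0.02² + 0.82² + 0.04² + 0.02² + 0.10² = 0.0004 + 0.6724 + 0.0016 + 0.0004 + 0.0100 = 0.6848
B_4 = 1 / 0.6848 = 1.4603
Σp_2ᵢ² = 0.37² + 0.34² + 0.18² + 0.02² + 0.09² = 0.1369 + 0.1156 + 0.0324 + 0.0004 + 0.0081 = 0.2934
B_2 = 1 / 0.2934 = 3.4083
Highest B → broadest niche (most generalist): species 2 (B = 3.41).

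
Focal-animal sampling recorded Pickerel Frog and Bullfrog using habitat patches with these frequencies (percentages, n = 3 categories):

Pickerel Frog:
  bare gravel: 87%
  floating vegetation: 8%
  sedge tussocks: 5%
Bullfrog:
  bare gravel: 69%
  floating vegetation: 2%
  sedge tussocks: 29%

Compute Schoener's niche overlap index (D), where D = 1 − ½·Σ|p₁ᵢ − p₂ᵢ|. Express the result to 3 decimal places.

Convert percentages to proportions (divide by 100).
Σ|p₁ᵢ − p₂ᵢ| = 0.18 + 0.06 + 0.24 = 0.48
D = 1 − ½ × 0.48 = 1 − 0.240 = 0.76000

0.760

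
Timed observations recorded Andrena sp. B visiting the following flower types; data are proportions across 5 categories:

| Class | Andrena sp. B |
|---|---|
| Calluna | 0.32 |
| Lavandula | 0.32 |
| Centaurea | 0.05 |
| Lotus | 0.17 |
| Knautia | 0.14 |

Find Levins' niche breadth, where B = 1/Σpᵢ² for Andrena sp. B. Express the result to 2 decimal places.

Σpᵢ² = 0.32² + 0.32² + 0.05² + 0.17² + 0.14² = 0.1024 + 0.1024 + 0.0025 + 0.0289 + 0.0196 = 0.2558
B = 1 / 0.2558 = 3.9093

3.91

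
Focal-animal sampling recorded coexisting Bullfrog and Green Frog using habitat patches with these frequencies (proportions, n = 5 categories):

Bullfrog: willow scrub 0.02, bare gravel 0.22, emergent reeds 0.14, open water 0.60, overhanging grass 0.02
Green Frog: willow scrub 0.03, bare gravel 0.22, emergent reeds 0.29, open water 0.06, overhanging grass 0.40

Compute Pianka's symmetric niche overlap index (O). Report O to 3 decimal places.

Σ p₁ᵢp₂ᵢ = 0.0006 + 0.0484 + 0.0406 + 0.0360 + 0.0080 = 0.1336
Σp_1ᵢ² = 0.02² + 0.22² + 0.14² + 0.60² + 0.02² = 0.0004 + 0.0484 + 0.0196 + 0.3600 + 0.0004 = 0.4288
Σp_2ᵢ² = 0.03² + 0.22² + 0.29² + 0.06² + 0.40² = 0.0009 + 0.0484 + 0.0841 + 0.0036 + 0.1600 = 0.2970
O = 0.1336 / √(0.4288 × 0.2970) = 0.1336 / 0.356866 = 0.37437

0.374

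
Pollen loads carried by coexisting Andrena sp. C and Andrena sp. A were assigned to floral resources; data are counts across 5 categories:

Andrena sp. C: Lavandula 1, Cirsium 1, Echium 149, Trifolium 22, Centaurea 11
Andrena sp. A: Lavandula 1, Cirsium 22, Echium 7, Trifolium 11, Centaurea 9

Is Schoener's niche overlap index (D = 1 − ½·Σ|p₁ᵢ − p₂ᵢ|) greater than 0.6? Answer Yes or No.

Proportions for Andrena sp. C (n=184): 1/184=0.0054, 1/184=0.0054, 149/184=0.8098, 22/184=0.1196, 11/184=0.0598
Proportions for Andrena sp. A (n=50): 1/50=0.0200, 22/50=0.4400, 7/50=0.1400, 11/50=0.2200, 9/50=0.1800
Σ|p₁ᵢ − p₂ᵢ| = 0.0146 + 0.4346 + 0.6698 + 0.1004 + 0.1202 = 1.3396
D = 1 − ½ × 1.3396 = 1 − 0.66980 = 0.33020
D = 0.33020 < 0.6 → No.

No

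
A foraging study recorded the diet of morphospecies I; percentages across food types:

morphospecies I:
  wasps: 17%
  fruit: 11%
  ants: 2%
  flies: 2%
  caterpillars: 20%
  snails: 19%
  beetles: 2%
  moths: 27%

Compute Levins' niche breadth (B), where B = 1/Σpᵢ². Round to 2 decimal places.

Convert percentages to proportions (divide by 100).
Σpᵢ² = 0.17² + 0.11² + 0.02² + 0.02² + 0.20² + 0.19² + 0.02² + 0.27² = 0.0289 + 0.0121 + 0.0004 + 0.0004 + 0.0400 + 0.0361 + 0.0004 + 0.0729 = 0.1912
B = 1 / 0.1912 = 5.2301

5.23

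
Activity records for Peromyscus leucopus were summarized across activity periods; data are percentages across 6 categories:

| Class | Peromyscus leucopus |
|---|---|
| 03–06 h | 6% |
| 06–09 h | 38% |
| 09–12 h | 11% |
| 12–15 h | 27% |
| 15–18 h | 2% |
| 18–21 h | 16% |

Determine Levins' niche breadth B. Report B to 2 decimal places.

Convert percentages to proportions (divide by 100).
Σpᵢ² = 0.06² + 0.38² + 0.11² + 0.27² + 0.02² + 0.16² = 0.0036 + 0.1444 + 0.0121 + 0.0729 + 0.0004 + 0.0256 = 0.2590
B = 1 / 0.2590 = 3.8610

3.86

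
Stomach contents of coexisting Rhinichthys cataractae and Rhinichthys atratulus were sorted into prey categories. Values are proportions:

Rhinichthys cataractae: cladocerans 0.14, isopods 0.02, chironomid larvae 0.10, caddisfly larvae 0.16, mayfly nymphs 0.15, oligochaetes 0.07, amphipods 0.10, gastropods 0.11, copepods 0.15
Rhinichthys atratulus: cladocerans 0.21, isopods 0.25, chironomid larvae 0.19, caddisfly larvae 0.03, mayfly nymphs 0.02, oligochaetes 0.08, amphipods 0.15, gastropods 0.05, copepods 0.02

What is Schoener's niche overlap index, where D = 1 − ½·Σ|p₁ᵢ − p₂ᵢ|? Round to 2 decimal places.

0.55

Σ|p₁ᵢ − p₂ᵢ| = 0.07 + 0.23 + 0.09 + 0.13 + 0.13 + 0.01 + 0.05 + 0.06 + 0.13 = 0.90
D = 1 − ½ × 0.90 = 1 − 0.450 = 0.5500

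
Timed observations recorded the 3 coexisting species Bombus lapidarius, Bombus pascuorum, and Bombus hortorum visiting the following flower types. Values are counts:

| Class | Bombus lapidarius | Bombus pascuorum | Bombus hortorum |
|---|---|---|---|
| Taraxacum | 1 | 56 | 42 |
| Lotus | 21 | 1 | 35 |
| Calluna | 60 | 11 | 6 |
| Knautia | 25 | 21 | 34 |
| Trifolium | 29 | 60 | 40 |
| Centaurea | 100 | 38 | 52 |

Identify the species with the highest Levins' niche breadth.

Bombus hortorum

Proportions for Bombus lapidarius (n=236): 1/236=0.0042, 21/236=0.0890, 60/236=0.2542, 25/236=0.1059, 29/236=0.1229, 100/236=0.4237
Proportions for Bombus pascuorum (n=187): 56/187=0.2995, 1/187=0.0053, 11/187=0.0588, 21/187=0.1123, 60/187=0.3209, 38/187=0.2032
Proportions for Bombus hortorum (n=209): 42/209=0.2010, 35/209=0.1675, 6/209=0.0287, 34/209=0.1627, 40/209=0.1914, 52/209=0.2488
Σp_lapiᵢ² = 0.0042² + 0.0890² + 0.2542² + 0.1059² + 0.1229² + 0.4237² = 0.000018 + 0.007921 + 0.064618 + 0.011215 + 0.015104 + 0.179522 = 0.278398
B_lapi = 1 / 0.278398 = 3.5920
Σp_pascᵢ² = 0.2995² + 0.0053² + 0.0588² + 0.1123² + 0.3209² + 0.2032² = 0.089700 + 0.000028 + 0.003457 + 0.012611 + 0.102977 + 0.041290 = 0.250063
B_pasc = 1 / 0.250063 = 3.9990
Σp_hortᵢ² = 0.2010² + 0.1675² + 0.0287² + 0.1627² + 0.1914² + 0.2488² = 0.040401 + 0.028056 + 0.000824 + 0.026471 + 0.036634 + 0.061901 = 0.194287
B_hort = 1 / 0.194287 = 5.1470
Highest B → broadest niche (most generalist): Bombus hortorum (B = 5.15).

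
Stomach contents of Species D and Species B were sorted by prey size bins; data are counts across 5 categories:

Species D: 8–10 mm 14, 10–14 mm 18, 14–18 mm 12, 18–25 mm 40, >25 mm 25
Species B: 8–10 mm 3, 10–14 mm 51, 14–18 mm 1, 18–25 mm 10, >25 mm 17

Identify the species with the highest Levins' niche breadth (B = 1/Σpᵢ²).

Proportions for Species D (n=109): 14/109=0.1284, 18/109=0.1651, 12/109=0.1101, 40/109=0.3670, 25/109=0.2294
Proportions for Species B (n=82): 3/82=0.0366, 51/82=0.6220, 1/82=0.0122, 10/82=0.1220, 17/82=0.2073
Σp_Dᵢ² = 0.1284² + 0.1651² + 0.1101² + 0.3670² + 0.2294² = 0.016487 + 0.027258 + 0.012122 + 0.134689 + 0.052624 = 0.243180
B_D = 1 / 0.243180 = 4.1122
Σp_Bᵢ² = 0.0366² + 0.6220² + 0.0122² + 0.1220² + 0.2073² = 0.001340 + 0.386884 + 0.000149 + 0.014884 + 0.042973 = 0.446230
B_B = 1 / 0.446230 = 2.2410
Highest B → broadest niche (most generalist): Species D (B = 4.11).

Species D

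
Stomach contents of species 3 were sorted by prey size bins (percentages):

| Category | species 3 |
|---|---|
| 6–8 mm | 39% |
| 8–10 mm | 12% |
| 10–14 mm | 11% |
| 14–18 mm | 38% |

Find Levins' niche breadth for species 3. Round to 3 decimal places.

3.096

Convert percentages to proportions (divide by 100).
Σpᵢ² = 0.39² + 0.12² + 0.11² + 0.38² = 0.1521 + 0.0144 + 0.0121 + 0.1444 = 0.3230
B = 1 / 0.3230 = 3.09598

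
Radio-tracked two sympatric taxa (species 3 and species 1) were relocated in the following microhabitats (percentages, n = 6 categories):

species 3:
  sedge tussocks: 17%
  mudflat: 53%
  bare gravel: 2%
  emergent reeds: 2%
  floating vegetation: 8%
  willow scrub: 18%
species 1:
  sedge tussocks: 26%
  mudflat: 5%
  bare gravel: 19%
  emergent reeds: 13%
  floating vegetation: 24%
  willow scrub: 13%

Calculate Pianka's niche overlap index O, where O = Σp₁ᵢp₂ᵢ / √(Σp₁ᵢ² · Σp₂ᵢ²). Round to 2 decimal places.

0.46

Convert percentages to proportions (divide by 100).
Σ p₁ᵢp₂ᵢ = 0.0442 + 0.0265 + 0.0038 + 0.0026 + 0.0192 + 0.0234 = 0.1197
Σp_1ᵢ² = 0.17² + 0.53² + 0.02² + 0.02² + 0.08² + 0.18² = 0.0289 + 0.2809 + 0.0004 + 0.0004 + 0.0064 + 0.0324 = 0.3494
Σp_2ᵢ² = 0.26² + 0.05² + 0.19² + 0.13² + 0.24² + 0.13² = 0.0676 + 0.0025 + 0.0361 + 0.0169 + 0.0576 + 0.0169 = 0.1976
O = 0.1197 / √(0.3494 × 0.1976) = 0.1197 / 0.26276 = 0.4555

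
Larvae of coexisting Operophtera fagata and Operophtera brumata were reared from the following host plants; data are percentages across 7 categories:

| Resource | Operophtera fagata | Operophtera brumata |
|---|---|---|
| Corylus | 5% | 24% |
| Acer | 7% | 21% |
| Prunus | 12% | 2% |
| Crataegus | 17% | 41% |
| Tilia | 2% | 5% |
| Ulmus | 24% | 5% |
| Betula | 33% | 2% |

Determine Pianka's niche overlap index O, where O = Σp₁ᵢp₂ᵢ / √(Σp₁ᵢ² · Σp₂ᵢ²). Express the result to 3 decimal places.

Convert percentages to proportions (divide by 100).
Σ p₁ᵢp₂ᵢ = 0.0120 + 0.0147 + 0.0024 + 0.0697 + 0.0010 + 0.0120 + 0.0066 = 0.1184
Σp_1ᵢ² = 0.05² + 0.07² + 0.12² + 0.17² + 0.02² + 0.24² + 0.33² = 0.0025 + 0.0049 + 0.0144 + 0.0289 + 0.0004 + 0.0576 + 0.1089 = 0.2176
Σp_2ᵢ² = 0.24² + 0.21² + 0.02² + 0.41² + 0.05² + 0.05² + 0.02² = 0.0576 + 0.0441 + 0.0004 + 0.1681 + 0.0025 + 0.0025 + 0.0004 = 0.2756
O = 0.1184 / √(0.2176 × 0.2756) = 0.1184 / 0.244889 = 0.48348

0.483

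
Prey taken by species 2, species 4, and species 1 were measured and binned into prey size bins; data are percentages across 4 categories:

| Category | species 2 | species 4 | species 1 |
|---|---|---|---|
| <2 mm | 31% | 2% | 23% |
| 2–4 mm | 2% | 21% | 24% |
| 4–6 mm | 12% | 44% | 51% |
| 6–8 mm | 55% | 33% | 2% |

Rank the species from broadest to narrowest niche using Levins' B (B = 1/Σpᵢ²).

Convert percentages to proportions (divide by 100).
Σp_2ᵢ² = 0.31² + 0.02² + 0.12² + 0.55² = 0.0961 + 0.0004 + 0.0144 + 0.3025 = 0.4134
B_2 = 1 / 0.4134 = 2.4190
Σp_4ᵢ² = 0.02² + 0.21² + 0.44² + 0.33² = 0.0004 + 0.0441 + 0.1936 + 0.1089 = 0.3470
B_4 = 1 / 0.3470 = 2.8818
Σp_1ᵢ² = 0.23² + 0.24² + 0.51² + 0.02² = 0.0529 + 0.0576 + 0.2601 + 0.0004 = 0.3710
B_1 = 1 / 0.3710 = 2.6954
Ranking by B (broadest → narrowest): species 4 (2.88) > species 1 (2.70) > species 2 (2.42)

species 4 > species 1 > species 2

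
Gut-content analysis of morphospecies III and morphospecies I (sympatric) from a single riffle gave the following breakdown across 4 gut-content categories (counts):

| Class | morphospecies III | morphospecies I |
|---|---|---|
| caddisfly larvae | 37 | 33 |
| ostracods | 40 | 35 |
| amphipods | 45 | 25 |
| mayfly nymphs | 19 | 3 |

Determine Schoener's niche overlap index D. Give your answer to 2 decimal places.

0.84

Proportions for morphospecies III (n=141): 37/141=0.2624, 40/141=0.2837, 45/141=0.3191, 19/141=0.1348
Proportions for morphospecies I (n=96): 33/96=0.3438, 35/96=0.3646, 25/96=0.2604, 3/96=0.0313
Σ|p₁ᵢ − p₂ᵢ| = 0.0814 + 0.0809 + 0.0587 + 0.1035 = 0.3245
D = 1 − ½ × 0.3245 = 1 − 0.16225 = 0.83775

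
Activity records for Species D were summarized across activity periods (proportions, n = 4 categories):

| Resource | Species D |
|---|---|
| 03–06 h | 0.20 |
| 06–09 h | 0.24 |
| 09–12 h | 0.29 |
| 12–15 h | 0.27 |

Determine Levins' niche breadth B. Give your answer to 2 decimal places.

Σpᵢ² = 0.20² + 0.24² + 0.29² + 0.27² = 0.0400 + 0.0576 + 0.0841 + 0.0729 = 0.2546
B = 1 / 0.2546 = 3.9277

3.93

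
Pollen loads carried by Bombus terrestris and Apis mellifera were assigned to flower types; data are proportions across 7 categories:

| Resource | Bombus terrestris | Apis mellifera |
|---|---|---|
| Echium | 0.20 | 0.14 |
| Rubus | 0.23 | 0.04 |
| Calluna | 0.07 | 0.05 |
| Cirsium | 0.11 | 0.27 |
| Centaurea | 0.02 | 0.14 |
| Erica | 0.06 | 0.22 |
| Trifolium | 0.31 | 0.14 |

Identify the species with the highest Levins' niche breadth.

Σp_terrᵢ² = 0.20² + 0.23² + 0.07² + 0.11² + 0.02² + 0.06² + 0.31² = 0.0400 + 0.0529 + 0.0049 + 0.0121 + 0.0004 + 0.0036 + 0.0961 = 0.2100
B_terr = 1 / 0.2100 = 4.7619
Σp_mellᵢ² = 0.14² + 0.04² + 0.05² + 0.27² + 0.14² + 0.22² + 0.14² = 0.0196 + 0.0016 + 0.0025 + 0.0729 + 0.0196 + 0.0484 + 0.0196 = 0.1842
B_mell = 1 / 0.1842 = 5.4289
Highest B → broadest niche (most generalist): Apis mellifera (B = 5.43).

Apis mellifera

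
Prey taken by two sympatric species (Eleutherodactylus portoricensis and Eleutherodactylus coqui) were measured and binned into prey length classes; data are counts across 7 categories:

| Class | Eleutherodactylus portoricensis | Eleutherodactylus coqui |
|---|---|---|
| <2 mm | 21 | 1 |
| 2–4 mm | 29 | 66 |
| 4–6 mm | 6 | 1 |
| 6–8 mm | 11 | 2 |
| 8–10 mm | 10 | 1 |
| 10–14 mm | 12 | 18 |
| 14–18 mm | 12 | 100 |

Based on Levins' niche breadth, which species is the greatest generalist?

Proportions for Eleutherodactylus portoricensis (n=101): 21/101=0.2079, 29/101=0.2871, 6/101=0.0594, 11/101=0.1089, 10/101=0.0990, 12/101=0.1188, 12/101=0.1188
Proportions for Eleutherodactylus coqui (n=189): 1/189=0.0053, 66/189=0.3492, 1/189=0.0053, 2/189=0.0106, 1/189=0.0053, 18/189=0.0952, 100/189=0.5291
Σp_portᵢ² = 0.2079² + 0.2871² + 0.0594² + 0.1089² + 0.0990² + 0.1188² + 0.1188² = 0.043222 + 0.082426 + 0.003528 + 0.011859 + 0.009801 + 0.014113 + 0.014113 = 0.179062
B_port = 1 / 0.179062 = 5.5847
Σp_coquᵢ² = 0.0053² + 0.3492² + 0.0053² + 0.0106² + 0.0053² + 0.0952² + 0.5291² = 0.000028 + 0.121941 + 0.000028 + 0.000112 + 0.000028 + 0.009063 + 0.279947 = 0.411147
B_coqu = 1 / 0.411147 = 2.4322
Highest B → broadest niche (most generalist): Eleutherodactylus portoricensis (B = 5.58).

Eleutherodactylus portoricensis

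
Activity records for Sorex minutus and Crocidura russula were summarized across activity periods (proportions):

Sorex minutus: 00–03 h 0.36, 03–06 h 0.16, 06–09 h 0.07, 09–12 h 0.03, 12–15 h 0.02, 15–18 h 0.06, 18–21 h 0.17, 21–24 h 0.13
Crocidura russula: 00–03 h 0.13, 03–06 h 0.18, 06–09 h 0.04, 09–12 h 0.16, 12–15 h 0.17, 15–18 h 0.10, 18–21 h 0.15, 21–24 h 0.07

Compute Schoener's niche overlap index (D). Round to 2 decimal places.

0.66

Σ|p₁ᵢ − p₂ᵢ| = 0.23 + 0.02 + 0.03 + 0.13 + 0.15 + 0.04 + 0.02 + 0.06 = 0.68
D = 1 − ½ × 0.68 = 1 − 0.340 = 0.6600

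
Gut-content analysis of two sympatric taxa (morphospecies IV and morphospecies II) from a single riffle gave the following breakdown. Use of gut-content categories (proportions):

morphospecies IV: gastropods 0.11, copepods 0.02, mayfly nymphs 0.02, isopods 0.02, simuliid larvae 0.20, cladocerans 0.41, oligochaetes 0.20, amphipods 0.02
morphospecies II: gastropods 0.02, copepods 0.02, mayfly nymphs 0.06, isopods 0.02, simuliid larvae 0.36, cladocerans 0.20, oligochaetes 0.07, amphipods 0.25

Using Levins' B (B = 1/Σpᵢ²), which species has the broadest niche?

morphospecies II

Σp_IVᵢ² = 0.11² + 0.02² + 0.02² + 0.02² + 0.20² + 0.41² + 0.20² + 0.02² = 0.0121 + 0.0004 + 0.0004 + 0.0004 + 0.0400 + 0.1681 + 0.0400 + 0.0004 = 0.2618
B_IV = 1 / 0.2618 = 3.8197
Σp_IIᵢ² = 0.02² + 0.02² + 0.06² + 0.02² + 0.36² + 0.20² + 0.07² + 0.25² = 0.0004 + 0.0004 + 0.0036 + 0.0004 + 0.1296 + 0.0400 + 0.0049 + 0.0625 = 0.2418
B_II = 1 / 0.2418 = 4.1356
Highest B → broadest niche (most generalist): morphospecies II (B = 4.14).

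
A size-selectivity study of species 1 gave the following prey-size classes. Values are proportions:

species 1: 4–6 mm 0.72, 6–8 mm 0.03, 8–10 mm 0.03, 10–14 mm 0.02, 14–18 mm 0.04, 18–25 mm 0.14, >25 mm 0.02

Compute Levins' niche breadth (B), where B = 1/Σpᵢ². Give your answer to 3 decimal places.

1.844

Σpᵢ² = 0.72² + 0.03² + 0.03² + 0.02² + 0.04² + 0.14² + 0.02² = 0.5184 + 0.0009 + 0.0009 + 0.0004 + 0.0016 + 0.0196 + 0.0004 = 0.5422
B = 1 / 0.5422 = 1.84434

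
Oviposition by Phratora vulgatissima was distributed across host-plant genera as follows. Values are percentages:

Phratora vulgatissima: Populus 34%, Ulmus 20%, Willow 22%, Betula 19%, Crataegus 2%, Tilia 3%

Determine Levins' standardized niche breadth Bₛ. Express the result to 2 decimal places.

Convert percentages to proportions (divide by 100).
Σpᵢ² = 0.34² + 0.20² + 0.22² + 0.19² + 0.02² + 0.03² = 0.1156 + 0.0400 + 0.0484 + 0.0361 + 0.0004 + 0.0009 = 0.2414
B = 1 / 0.2414 = 4.1425
Bₛ = (B − 1)/(n − 1) = (4.1425 − 1)/(6 − 1) = 3.1425/5 = 0.6285

0.63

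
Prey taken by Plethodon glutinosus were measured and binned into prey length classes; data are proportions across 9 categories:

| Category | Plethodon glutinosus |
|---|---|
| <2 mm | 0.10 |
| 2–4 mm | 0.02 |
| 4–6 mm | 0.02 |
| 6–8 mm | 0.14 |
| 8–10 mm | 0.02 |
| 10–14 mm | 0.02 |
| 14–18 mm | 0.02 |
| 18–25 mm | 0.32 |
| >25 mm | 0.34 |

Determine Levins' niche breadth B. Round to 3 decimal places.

Σpᵢ² = 0.10² + 0.02² + 0.02² + 0.14² + 0.02² + 0.02² + 0.02² + 0.32² + 0.34² = 0.0100 + 0.0004 + 0.0004 + 0.0196 + 0.0004 + 0.0004 + 0.0004 + 0.1024 + 0.1156 = 0.2496
B = 1 / 0.2496 = 4.00641

4.006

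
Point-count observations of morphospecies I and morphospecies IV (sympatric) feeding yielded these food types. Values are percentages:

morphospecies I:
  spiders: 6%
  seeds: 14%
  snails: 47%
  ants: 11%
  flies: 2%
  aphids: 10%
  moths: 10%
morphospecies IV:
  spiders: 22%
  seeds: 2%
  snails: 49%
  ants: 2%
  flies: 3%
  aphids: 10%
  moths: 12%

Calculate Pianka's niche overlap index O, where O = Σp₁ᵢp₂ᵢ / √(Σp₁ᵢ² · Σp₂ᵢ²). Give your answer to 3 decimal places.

Convert percentages to proportions (divide by 100).
Σ p₁ᵢp₂ᵢ = 0.0132 + 0.0028 + 0.2303 + 0.0022 + 0.0006 + 0.0100 + 0.0120 = 0.2711
Σp_1ᵢ² = 0.06² + 0.14² + 0.47² + 0.11² + 0.02² + 0.10² + 0.10² = 0.0036 + 0.0196 + 0.2209 + 0.0121 + 0.0004 + 0.0100 + 0.0100 = 0.2766
Σp_2ᵢ² = 0.22² + 0.02² + 0.49² + 0.02² + 0.03² + 0.10² + 0.12² = 0.0484 + 0.0004 + 0.2401 + 0.0004 + 0.0009 + 0.0100 + 0.0144 = 0.3146
O = 0.2711 / √(0.2766 × 0.3146) = 0.2711 / 0.294989 = 0.91902

0.919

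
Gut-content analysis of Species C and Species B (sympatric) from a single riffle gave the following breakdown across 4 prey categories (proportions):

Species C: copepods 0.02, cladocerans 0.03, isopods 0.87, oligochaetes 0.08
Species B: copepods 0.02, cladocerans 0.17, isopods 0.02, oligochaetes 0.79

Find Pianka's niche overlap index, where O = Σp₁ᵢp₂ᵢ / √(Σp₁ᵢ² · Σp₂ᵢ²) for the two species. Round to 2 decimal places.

Σ p₁ᵢp₂ᵢ = 0.0004 + 0.0051 + 0.0174 + 0.0632 = 0.0861
Σp_1ᵢ² = 0.02² + 0.03² + 0.87² + 0.08² = 0.0004 + 0.0009 + 0.7569 + 0.0064 = 0.7646
Σp_2ᵢ² = 0.02² + 0.17² + 0.02² + 0.79² = 0.0004 + 0.0289 + 0.0004 + 0.6241 = 0.6538
O = 0.0861 / √(0.7646 × 0.6538) = 0.0861 / 0.70703 = 0.1218

0.12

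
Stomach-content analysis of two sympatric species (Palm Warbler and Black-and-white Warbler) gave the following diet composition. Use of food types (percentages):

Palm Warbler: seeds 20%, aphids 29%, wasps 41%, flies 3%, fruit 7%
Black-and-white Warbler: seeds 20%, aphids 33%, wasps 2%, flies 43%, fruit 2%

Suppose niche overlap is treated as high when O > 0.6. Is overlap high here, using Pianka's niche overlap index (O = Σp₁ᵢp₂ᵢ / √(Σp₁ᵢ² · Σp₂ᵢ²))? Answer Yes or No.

No

Convert percentages to proportions (divide by 100).
Σ p₁ᵢp₂ᵢ = 0.0400 + 0.0957 + 0.0082 + 0.0129 + 0.0014 = 0.1582
Σp_1ᵢ² = 0.20² + 0.29² + 0.41² + 0.03² + 0.07² = 0.0400 + 0.0841 + 0.1681 + 0.0009 + 0.0049 = 0.2980
Σp_2ᵢ² = 0.20² + 0.33² + 0.02² + 0.43² + 0.02² = 0.0400 + 0.1089 + 0.0004 + 0.1849 + 0.0004 = 0.3346
O = 0.1582 / √(0.2980 × 0.3346) = 0.1582 / 0.31577 = 0.5010
O = 0.5010 < 0.6 → No.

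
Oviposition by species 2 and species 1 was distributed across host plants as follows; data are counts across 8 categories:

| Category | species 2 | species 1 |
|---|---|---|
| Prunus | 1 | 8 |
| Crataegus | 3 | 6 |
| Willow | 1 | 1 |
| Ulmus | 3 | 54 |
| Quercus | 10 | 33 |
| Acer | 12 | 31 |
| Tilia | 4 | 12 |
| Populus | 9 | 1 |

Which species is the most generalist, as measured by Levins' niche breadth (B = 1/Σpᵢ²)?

Proportions for species 2 (n=43): 1/43=0.0233, 3/43=0.0698, 1/43=0.0233, 3/43=0.0698, 10/43=0.2326, 12/43=0.2791, 4/43=0.0930, 9/43=0.2093
Proportions for species 1 (n=146): 8/146=0.0548, 6/146=0.0411, 1/146=0.0068, 54/146=0.3699, 33/146=0.2260, 31/146=0.2123, 12/146=0.0822, 1/146=0.0068
Σp_2ᵢ² = 0.0233² + 0.0698² + 0.0233² + 0.0698² + 0.2326² + 0.2791² + 0.0930² + 0.2093² = 0.000543 + 0.004872 + 0.000543 + 0.004872 + 0.054103 + 0.077897 + 0.008649 + 0.043806 = 0.195285
B_2 = 1 / 0.195285 = 5.1207
Σp_1ᵢ² = 0.0548² + 0.0411² + 0.0068² + 0.3699² + 0.2260² + 0.2123² + 0.0822² + 0.0068² = 0.003003 + 0.001689 + 0.000046 + 0.136826 + 0.051076 + 0.045071 + 0.006757 + 0.000046 = 0.244514
B_1 = 1 / 0.244514 = 4.0897
Highest B → broadest niche (most generalist): species 2 (B = 5.12).

species 2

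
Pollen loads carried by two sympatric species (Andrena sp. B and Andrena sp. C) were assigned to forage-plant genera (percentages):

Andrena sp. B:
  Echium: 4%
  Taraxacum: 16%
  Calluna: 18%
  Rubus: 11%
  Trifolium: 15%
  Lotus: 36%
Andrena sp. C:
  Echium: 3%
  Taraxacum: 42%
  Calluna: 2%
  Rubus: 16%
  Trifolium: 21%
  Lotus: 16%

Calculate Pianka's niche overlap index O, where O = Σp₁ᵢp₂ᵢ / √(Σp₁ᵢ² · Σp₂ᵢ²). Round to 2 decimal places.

Convert percentages to proportions (divide by 100).
Σ p₁ᵢp₂ᵢ = 0.0012 + 0.0672 + 0.0036 + 0.0176 + 0.0315 + 0.0576 = 0.1787
Σp_1ᵢ² = 0.04² + 0.16² + 0.18² + 0.11² + 0.15² + 0.36² = 0.0016 + 0.0256 + 0.0324 + 0.0121 + 0.0225 + 0.1296 = 0.2238
Σp_2ᵢ² = 0.03² + 0.42² + 0.02² + 0.16² + 0.21² + 0.16² = 0.0009 + 0.1764 + 0.0004 + 0.0256 + 0.0441 + 0.0256 = 0.2730
O = 0.1787 / √(0.2238 × 0.2730) = 0.1787 / 0.24718 = 0.7230

0.72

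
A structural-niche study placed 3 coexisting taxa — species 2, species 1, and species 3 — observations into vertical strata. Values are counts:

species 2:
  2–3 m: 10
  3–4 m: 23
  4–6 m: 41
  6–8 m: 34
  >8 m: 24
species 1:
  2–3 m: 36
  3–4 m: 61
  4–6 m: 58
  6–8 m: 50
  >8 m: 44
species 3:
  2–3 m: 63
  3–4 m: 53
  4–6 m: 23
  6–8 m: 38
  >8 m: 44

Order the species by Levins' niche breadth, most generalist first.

Proportions for species 2 (n=132): 10/132=0.0758, 23/132=0.1742, 41/132=0.3106, 34/132=0.2576, 24/132=0.1818
Proportions for species 1 (n=249): 36/249=0.1446, 61/249=0.2450, 58/249=0.2329, 50/249=0.2008, 44/249=0.1767
Proportions for species 3 (n=221): 63/221=0.2851, 53/221=0.2398, 23/221=0.1041, 38/221=0.1719, 44/221=0.1991
Σp_2ᵢ² = 0.0758² + 0.1742² + 0.3106² + 0.2576² + 0.1818² = 0.005746 + 0.030346 + 0.096472 + 0.066358 + 0.033051 = 0.231973
B_2 = 1 / 0.231973 = 4.3108
Σp_1ᵢ² = 0.1446² + 0.2450² + 0.2329² + 0.2008² + 0.1767² = 0.020909 + 0.060025 + 0.054242 + 0.040321 + 0.031223 = 0.206720
B_1 = 1 / 0.206720 = 4.8375
Σp_3ᵢ² = 0.2851² + 0.2398² + 0.1041² + 0.1719² + 0.1991² = 0.081282 + 0.057504 + 0.010837 + 0.029550 + 0.039641 = 0.218814
B_3 = 1 / 0.218814 = 4.5701
Ranking by B (broadest → narrowest): species 1 (4.84) > species 3 (4.57) > species 2 (4.31)

species 1 > species 3 > species 2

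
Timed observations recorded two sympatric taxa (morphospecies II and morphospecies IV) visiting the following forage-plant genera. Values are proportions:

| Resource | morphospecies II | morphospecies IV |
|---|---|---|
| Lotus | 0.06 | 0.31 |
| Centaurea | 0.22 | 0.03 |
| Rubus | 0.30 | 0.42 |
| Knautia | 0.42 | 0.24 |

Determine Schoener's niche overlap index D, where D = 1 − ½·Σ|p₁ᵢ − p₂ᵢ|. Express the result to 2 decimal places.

Σ|p₁ᵢ − p₂ᵢ| = 0.25 + 0.19 + 0.12 + 0.18 = 0.74
D = 1 − ½ × 0.74 = 1 − 0.370 = 0.6300

0.63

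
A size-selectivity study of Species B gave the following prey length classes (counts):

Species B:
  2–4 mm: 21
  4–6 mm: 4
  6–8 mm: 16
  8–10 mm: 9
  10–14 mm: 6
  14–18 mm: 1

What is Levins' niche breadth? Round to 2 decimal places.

Proportions for Species B (n=57): 21/57=0.3684, 4/57=0.0702, 16/57=0.2807, 9/57=0.1579, 6/57=0.1053, 1/57=0.0175
Σpᵢ² = 0.3684² + 0.0702² + 0.2807² + 0.1579² + 0.1053² + 0.0175² = 0.135719 + 0.004928 + 0.078792 + 0.024932 + 0.011088 + 0.000306 = 0.255765
B = 1 / 0.255765 = 3.9098

3.91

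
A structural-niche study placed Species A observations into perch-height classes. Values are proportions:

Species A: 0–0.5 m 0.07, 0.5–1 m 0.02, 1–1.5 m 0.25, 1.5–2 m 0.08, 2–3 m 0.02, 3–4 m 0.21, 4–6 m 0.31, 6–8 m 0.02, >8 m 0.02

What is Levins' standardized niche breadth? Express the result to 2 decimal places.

Σpᵢ² = 0.07² + 0.02² + 0.25² + 0.08² + 0.02² + 0.21² + 0.31² + 0.02² + 0.02² = 0.0049 + 0.0004 + 0.0625 + 0.0064 + 0.0004 + 0.0441 + 0.0961 + 0.0004 + 0.0004 = 0.2156
B = 1 / 0.2156 = 4.6382
Bₛ = (B − 1)/(n − 1) = (4.6382 − 1)/(9 − 1) = 3.6382/8 = 0.4548

0.45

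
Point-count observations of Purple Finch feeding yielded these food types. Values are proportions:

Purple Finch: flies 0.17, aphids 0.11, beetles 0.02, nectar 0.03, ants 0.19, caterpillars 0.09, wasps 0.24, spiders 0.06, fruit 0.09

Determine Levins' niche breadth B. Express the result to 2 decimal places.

6.42

Σpᵢ² = 0.17² + 0.11² + 0.02² + 0.03² + 0.19² + 0.09² + 0.24² + 0.06² + 0.09² = 0.0289 + 0.0121 + 0.0004 + 0.0009 + 0.0361 + 0.0081 + 0.0576 + 0.0036 + 0.0081 = 0.1558
B = 1 / 0.1558 = 6.4185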